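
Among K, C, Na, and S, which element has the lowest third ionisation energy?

IE_3 is the cost of taking one more electron from the +2 cation: K²⁺ is already 1 electron into the core; C²⁺ still has 2 valence electrons; Na²⁺ is already 1 electron into the core; S²⁺ still has 4 valence electrons.
Usually core removal costs more than valence removal, but here the competition is close: a tightly held n=2 valence electron can cost more to remove than an n=3 core electron, so the actual values have to decide it.
Valence configurations: C²⁺ [He]2s², S²⁺ [Ne]3s²3p².
The numbers (kJ/mol): K 4420, C 4620, Na 6910, S 3357.
Putting it together, IE_3: S < K < C < Na.

S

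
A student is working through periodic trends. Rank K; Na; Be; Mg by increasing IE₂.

Mg < Be < K < Na

The second ionization energy removes an electron from the +1 ion. For each element: K⁺ is the bare [Ar] core; Na⁺ is the bare [Ne] core; Be⁺ still has 1 valence electron; Mg⁺ still has 1 valence electron.
Pulling an electron out of a noble-gas core costs far more than removing a remaining valence electron, so K and Na sit at the high end of IE_2.
Valence configurations: Be⁺ [He]2s¹, Mg⁺ [Ne]3s¹.
The numbers (kJ/mol): K 3052, Na 4562, Be 1757, Mg 1451.
Putting it together, IE_2: Mg < Be < K < Na.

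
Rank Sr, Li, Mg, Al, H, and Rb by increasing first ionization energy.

Rb, Li, Sr, Al, Mg, H

First ionization energy rises across a period (greater Z_eff holds electrons more tightly) and falls down a group (valence electrons are farther from the nucleus).
Here both period and group differ, so the two effects have to be weighed against each other.
Li > Rb: they share group 1; the group trend gives Li the larger value.
Sr > Li: the two effects oppose for this pair; the across-period effect wins (550 vs 520 kJ/mol).
Al > Sr: relative to Sr, both the across-period and down-group shifts push Al's first ionization energy up.
Mg > Al: this pair runs against the simple trend — see the exception note.
H > Mg: the two effects oppose for this pair; the down-group effect wins (1312 vs 738 kJ/mol).
Note the exception: Mg has a higher first ionization energy than Al, contrary to the simple trend — Al's single 3p electron is easier to remove than one from Mg's filled 3s².
Tabulated first ionization energy (kJ/mol): H 1312, Li 520, Mg 738, Al 578, Rb 403, Sr 550.
So from lowest to highest: Rb < Li < Sr < Al < Mg < H.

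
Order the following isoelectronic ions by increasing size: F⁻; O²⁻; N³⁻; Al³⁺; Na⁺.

All of these have 10 electrons, so size is governed by nuclear charge alone: the more protons, the stronger the pull on the same electron cloud, and the smaller the ion.
Nuclear charges: Al³⁺ (Z=13), Na⁺ (Z=11), F⁻ (Z=9), O²⁻ (Z=8), N³⁻ (Z=7).
Smallest to largest: Al³⁺ < Na⁺ < F⁻ < O²⁻ < N³⁻.

Al³⁺ < Na⁺ < F⁻ < O²⁻ < N³⁻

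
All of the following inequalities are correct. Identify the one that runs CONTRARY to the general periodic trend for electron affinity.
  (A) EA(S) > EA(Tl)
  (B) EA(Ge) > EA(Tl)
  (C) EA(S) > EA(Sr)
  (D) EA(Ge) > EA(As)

(D)

The general trend: electron affinity increases across a period and decreases down a group.
(A) S (period 3, group 16) vs Tl (period 6, group 13): the stated order agrees with the simple trend.
(B) Ge (period 4, group 14) vs Tl (period 6, group 13): the stated order agrees with the simple trend.
(C) S (period 3, group 16) vs Sr (period 5, group 2): the stated order agrees with the simple trend.
(D) Ge (period 4, group 14) vs As (period 4, group 15): the stated order contradicts the simple trend.
The exception is (D): adding an electron to As's half-filled 4p³ is unfavourable, so Ge (4p²) has the more exothermic EA.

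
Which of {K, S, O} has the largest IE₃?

O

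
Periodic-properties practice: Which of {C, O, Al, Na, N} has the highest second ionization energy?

Na

The second ionization energy removes an electron from the +1 ion. For each element: C⁺ still has 3 valence electrons; O⁺ still has 5 valence electrons; Al⁺ still has 2 valence electrons; Na⁺ is the bare [Ne] core; N⁺ still has 4 valence electrons.
Pulling an electron out of a noble-gas core costs far more than removing a remaining valence electron, so Na sits at the high end of IE_2.
Valence configurations: C⁺ [He]2s²2p¹, O⁺ [He]2s²2p³, Al⁺ [Ne]3s², N⁺ [He]2s²2p².
Tabulated IE_2 (kJ/mol): C 2353, O 3388, Al 1817, Na 4562, N 2856.
So the second ionization energies run Al < C < N < O < Na.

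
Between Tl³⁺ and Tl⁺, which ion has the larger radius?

Both ions have Z = 81 protons, but Tl³⁺ has lost more electrons, so its remaining electrons feel a larger effective nuclear charge per electron and are pulled in more tightly.
Higher positive charge → smaller ion, so Tl⁺ > Tl³⁺.

Tl⁺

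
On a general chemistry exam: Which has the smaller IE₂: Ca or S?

The second ionization energy removes an electron from the +1 ion. For each element: Ca⁺ still has 1 valence electron; S⁺ still has 5 valence electrons.
All are still removing valence electrons, so compare the +1 ions as you would atoms: IE_2 generally rises across a period (higher Z_eff) and falls down a group (larger shell), subject to the usual subshell exceptions.
Valence configurations: Ca⁺ [Ar]4s¹, S⁺ [Ne]3s²3p³.
Tabulated IE_2 (kJ/mol): Ca 1145, S 2252.
Putting it together, IE_2: Ca < S.

Ca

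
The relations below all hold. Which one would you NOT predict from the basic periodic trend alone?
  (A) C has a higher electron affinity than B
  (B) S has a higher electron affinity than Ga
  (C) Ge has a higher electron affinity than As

The general trend: electron affinity increases across a period and decreases down a group.
(A) C (period 2, group 14) vs B (period 2, group 13): the stated order agrees with the simple trend.
(B) S (period 3, group 16) vs Ga (period 4, group 13): the stated order agrees with the simple trend.
(C) Ge (period 4, group 14) vs As (period 4, group 15): the stated order contradicts the simple trend.
The exception is (C): adding an electron to As's half-filled 4p³ is unfavourable, so Ge (4p²) has the more exothermic EA.

(C)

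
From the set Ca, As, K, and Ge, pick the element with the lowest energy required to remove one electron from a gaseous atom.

K is in period 4, group 1; Ca is in period 4, group 2; Ge is in period 4, group 14; As is in period 4, group 15.
Across a period the outer electron is held more tightly (higher IE₁); down a group it sits in a higher shell, more shielded, and comes off more easily.
All lie in period 4, so first ionization energy increases left to right.
The lowest energy required to remove one electron from a gaseous atom among these belongs to K.

K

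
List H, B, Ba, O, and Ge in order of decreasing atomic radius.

Ba, Ge, B, O, H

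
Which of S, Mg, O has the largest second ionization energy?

O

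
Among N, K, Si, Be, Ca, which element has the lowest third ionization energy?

IE_3 is the cost of taking one more electron from the +2 cation: N²⁺ still has 3 valence electrons; K²⁺ is already 1 electron into the core; Si²⁺ still has 2 valence electrons; Be²⁺ is the bare [He] core; Ca²⁺ is the bare [Ar] core.
Usually core removal costs more than valence removal, but here the competition is close: a tightly held n=2 valence electron can cost more to remove than an n=3 core electron, so the actual values have to decide it.
Valence configurations: N²⁺ [He]2s²2p¹, Si²⁺ [Ne]3s².
Tabulated IE_3 (kJ/mol): N 4578, K 4420, Si 3232, Be 14849, Ca 4912.
Putting it together, IE_3: Si < K < N < Ca < Be.

Si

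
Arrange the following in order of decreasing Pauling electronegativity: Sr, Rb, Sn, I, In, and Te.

I > Te > Sn > In > Sr > Rb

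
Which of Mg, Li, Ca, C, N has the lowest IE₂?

IE_2 is the cost of taking one more electron from the +1 cation: Mg⁺ still has 1 valence electron; Li⁺ is the bare [He] core; Ca⁺ still has 1 valence electron; C⁺ still has 3 valence electrons; N⁺ still has 4 valence electrons.
Pulling an electron out of a noble-gas core costs far more than removing a remaining valence electron, so Li sits at the high end of IE_2.
Valence configurations: Mg⁺ [Ne]3s¹, Ca⁺ [Ar]4s¹, C⁺ [He]2s²2p¹, N⁺ [He]2s²2p².
Tabulated IE_2 (kJ/mol): Mg 1451, Li 7298, Ca 1145, C 2353, N 2856.
Putting it together, IE_2: Ca < Mg < C < N < Li.

Ca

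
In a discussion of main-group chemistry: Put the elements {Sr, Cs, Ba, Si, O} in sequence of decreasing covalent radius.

O is in period 2, group 16; Si is in period 3, group 14; Sr is in period 5, group 2; Cs is in period 6, group 1; Ba is in period 6, group 2.
Atomic radius shrinks across a period as nuclear charge pulls the same shell inward, and grows down a group as new shells are added.
Here both period and group differ, so the two effects have to be weighed against each other.
Si > O: relative to O, both the across-period and down-group shifts push Si's atomic radius up.
Sr > Si: relative to Si, both the across-period and down-group shifts push Sr's atomic radius up.
Ba > Sr: Ba sits below Sr in group 2, so the down-group effect alone puts Ba larger.
Cs > Ba: Cs lies to the left of Ba in period 6, so the across-period effect alone puts Cs larger.
Approximate values (pm): O 63, Si 116, Sr 185, Cs 232, Ba 196.
So from largest to smallest: Cs > Ba > Sr > Si > O.

Cs, Ba, Sr, Si, O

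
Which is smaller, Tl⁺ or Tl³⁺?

Tl³⁺

Both ions have Z = 81 protons, but Tl³⁺ has lost more electrons, so its remaining electrons feel a larger effective nuclear charge per electron and are pulled in more tightly.
Higher positive charge → smaller ion, so Tl⁺ > Tl³⁺.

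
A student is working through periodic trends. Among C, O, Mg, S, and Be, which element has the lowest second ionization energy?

Mg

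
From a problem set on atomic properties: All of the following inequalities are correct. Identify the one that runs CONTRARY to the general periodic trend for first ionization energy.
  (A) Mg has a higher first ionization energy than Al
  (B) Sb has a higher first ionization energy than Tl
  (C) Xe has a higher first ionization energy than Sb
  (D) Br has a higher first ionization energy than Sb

(A)

The general trend: first ionization energy increases across a period and decreases down a group.
(A) Mg (period 3, group 2) vs Al (period 3, group 13): the stated order contradicts the simple trend.
(B) Sb (period 5, group 15) vs Tl (period 6, group 13): the stated order agrees with the simple trend.
(C) Xe (period 5, group 18) vs Sb (period 5, group 15): the stated order agrees with the simple trend.
(D) Br (period 4, group 17) vs Sb (period 5, group 15): the stated order agrees with the simple trend.
The exception is (A): Al's single 3p electron is easier to remove than one from Mg's filled 3s².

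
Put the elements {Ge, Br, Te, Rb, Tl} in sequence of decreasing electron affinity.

Br > Te > Ge > Rb > Tl

Ge is in period 4, group 14; Br is in period 4, group 17; Rb is in period 5, group 1; Te is in period 5, group 16; Tl is in period 6, group 13.
Atoms with high Z_eff and room in the valence shell (especially the halogens) have the most exothermic electron affinities.
Neither a single period nor a single group — weigh both effects.
Rb > Tl: the two effects oppose for this pair; the down-group effect wins (47 vs 19 kJ/mol).
Ge > Rb: relative to Rb, both the across-period and down-group shifts push Ge's electron affinity up.
Te > Ge: the two effects oppose for this pair; the across-period effect wins (190 vs 119 kJ/mol).
Br > Te: both effects reinforce here, so Br is clearly the higher of the two.
For reference (kJ/mol): Ge 119, Br 325, Rb 47, Te 190, Tl 19.
So from highest to lowest: Br > Te > Ge > Rb > Tl.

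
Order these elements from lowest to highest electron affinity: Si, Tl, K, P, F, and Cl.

Tl < K < P < Si < F < Cl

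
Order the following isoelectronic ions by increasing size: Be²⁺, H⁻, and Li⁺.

Be²⁺, Li⁺, H⁻

All of these have 2 electrons, so size is governed by nuclear charge alone: the more protons, the stronger the pull on the same electron cloud, and the smaller the ion.
Nuclear charges: Be²⁺ (Z=4), Li⁺ (Z=3), H⁻ (Z=1).
Smallest to largest: Be²⁺ < Li⁺ < H⁻.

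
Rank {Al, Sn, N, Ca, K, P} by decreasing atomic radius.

K > Ca > Sn > Al > P > N

Across a period the added protons contract the valence shell; down a group each new principal shell makes the atom larger.
Here both period and group differ, so the two effects have to be weighed against each other.
P > N: they share group 15; the group trend gives P the larger value.
Al > P: both are in period 3; the period trend gives Al the larger value.
Sn > Al: period and group pull opposite ways; the down-group shift dominates (140 vs 126 pm).
Ca > Sn: period and group pull opposite ways; the across-period shift dominates (171 vs 140 pm).
K > Ca: K lies to the left of Ca in period 4, so the across-period effect alone puts K larger.
Approximate values (pm): N 71, Al 126, P 111, K 196, Ca 171, Sn 140.
So from largest to smallest: K > Ca > Sn > Al > P > N.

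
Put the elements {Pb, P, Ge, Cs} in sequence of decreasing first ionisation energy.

P is in period 3, group 15; Ge is in period 4, group 14; Cs is in period 6, group 1; Pb is in period 6, group 14.
First ionization energy rises across a period (greater Z_eff holds electrons more tightly) and falls down a group (valence electrons are farther from the nucleus).
Neither a single period nor a single group — weigh both effects.
Pb > Cs: both are in period 6; the period trend gives Pb the larger value.
Ge > Pb: they share group 14; the group trend gives Ge the larger value.
P > Ge: both effects reinforce here, so P is clearly the higher of the two.
Approximate values (kJ/mol): P 1012, Ge 762, Cs 376, Pb 716.
So from highest to lowest: P > Ge > Pb > Cs.

P > Ge > Pb > Cs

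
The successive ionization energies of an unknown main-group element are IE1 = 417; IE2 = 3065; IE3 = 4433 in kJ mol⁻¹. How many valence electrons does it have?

Look for the largest jump between consecutive ionization energies: IE2/IE1 ≈ 7.4, far larger than any earlier ratio.
That jump marks the point where a core electron is being removed. So the atom has 1 valence electron.

1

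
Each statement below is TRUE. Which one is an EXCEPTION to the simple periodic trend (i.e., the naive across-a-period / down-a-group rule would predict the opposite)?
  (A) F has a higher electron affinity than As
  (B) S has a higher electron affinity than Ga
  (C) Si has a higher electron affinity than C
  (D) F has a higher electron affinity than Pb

The general trend: electron affinity increases across a period and decreases down a group.
(A) F (period 2, group 17) vs As (period 4, group 15): the stated order agrees with the simple trend.
(B) S (period 3, group 16) vs Ga (period 4, group 13): the stated order agrees with the simple trend.
(C) Si (period 3, group 14) vs C (period 2, group 14): the stated order contradicts the simple trend.
(D) F (period 2, group 17) vs Pb (period 6, group 14): the stated order agrees with the simple trend.
The exception is (C): Si's larger, more diffuse 3p orbitals accept an added electron slightly more readily than C's compact 2p.

(C)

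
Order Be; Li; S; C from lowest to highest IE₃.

S < C < Li < Be

Consider each +2 ion: Be²⁺ is the bare [He] core; Li²⁺ is already 1 electron into the core; S²⁺ still has 4 valence electrons; C²⁺ still has 2 valence electrons.
Breaking into a closed-shell core is much more expensive than removing a leftover valence electron — Li and Be have the largest IE_3 here.
Valence configurations: S²⁺ [Ne]3s²3p², C²⁺ [He]2s².
Tabulated IE_3 (kJ/mol): Be 14849, Li 11815, S 3357, C 4620.
Overall IE_3 order: S < C < Li < Be.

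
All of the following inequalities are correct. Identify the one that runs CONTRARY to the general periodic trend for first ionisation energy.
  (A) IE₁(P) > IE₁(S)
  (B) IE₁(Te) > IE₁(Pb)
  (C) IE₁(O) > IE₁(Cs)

(A)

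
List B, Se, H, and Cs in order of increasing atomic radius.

H is in period 1, group 1; B is in period 2, group 13; Se is in period 4, group 16; Cs is in period 6, group 1.
Radius decreases left→right (rising Z_eff, same n) and increases top→bottom (higher n).
Neither a single period nor a single group — weigh both effects.
B > H: the two effects oppose for this pair; the down-group effect wins (85 vs 32 pm).
Se > B: the two effects oppose for this pair; the down-group effect wins (116 vs 85 pm).
Cs > Se: relative to Se, both the across-period and down-group shifts push Cs's atomic radius up.
For reference (pm): H 32, B 85, Se 116, Cs 232.
So from smallest to largest: H < B < Se < Cs.

H < B < Se < Cs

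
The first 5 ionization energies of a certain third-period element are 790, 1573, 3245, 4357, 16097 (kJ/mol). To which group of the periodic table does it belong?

Group 14

Look for the largest jump between consecutive ionization energies: IE5/IE4 ≈ 3.7, far larger than any earlier ratio.
That jump marks the point where a core electron is being removed. So the atom has 4 valence electrons.
A main-group element with 4 valence electrons is in group 14.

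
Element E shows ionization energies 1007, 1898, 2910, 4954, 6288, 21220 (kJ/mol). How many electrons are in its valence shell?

Look for the largest jump between consecutive ionization energies: IE6/IE5 ≈ 3.4, far larger than any earlier ratio.
That jump marks the point where a core electron is being removed. So the atom has 5 valence electrons.

5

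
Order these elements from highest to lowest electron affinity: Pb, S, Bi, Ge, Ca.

S > Ge > Bi > Pb > Ca

S is in period 3, group 16; Ca is in period 4, group 2; Ge is in period 4, group 14; Pb is in period 6, group 14; Bi is in period 6, group 15.
Adding an electron releases more energy for atoms nearer the top right (short of the noble gases).
These span different periods and groups, so the two trends combine.
Pb > Ca: the two effects oppose for this pair; the across-period effect wins (35 vs 2 kJ/mol).
Bi > Pb: both are in period 6; the period trend gives Bi the larger value.
Ge > Bi: period and group pull opposite ways; the down-group shift dominates (119 vs 91 kJ/mol).
S > Ge: relative to Ge, both the across-period and down-group shifts push S's electron affinity up.
Tabulated electron affinity (kJ/mol): S 200, Ca 2, Ge 119, Pb 35, Bi 91.
So from highest to lowest: S > Ge > Bi > Pb > Ca.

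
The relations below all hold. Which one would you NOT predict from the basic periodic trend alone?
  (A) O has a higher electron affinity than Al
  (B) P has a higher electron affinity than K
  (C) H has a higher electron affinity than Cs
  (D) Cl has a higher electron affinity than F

(D)

The general trend: electron affinity increases across a period and decreases down a group.
(A) O (period 2, group 16) vs Al (period 3, group 13): the stated order agrees with the simple trend.
(B) P (period 3, group 15) vs K (period 4, group 1): the stated order agrees with the simple trend.
(C) H (period 1, group 1) vs Cs (period 6, group 1): the stated order agrees with the simple trend.
(D) Cl (period 3, group 17) vs F (period 2, group 17): the stated order contradicts the simple trend.
The exception is (D): F's small 2p subshell makes the incoming electron feel strong e⁻–e⁻ repulsion, so Cl actually releases more energy on gaining an electron.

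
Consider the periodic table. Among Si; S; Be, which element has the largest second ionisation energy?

The second ionization energy removes an electron from the +1 ion. For each element: Si⁺ still has 3 valence electrons; S⁺ still has 5 valence electrons; Be⁺ still has 1 valence electron.
All are still removing valence electrons, so compare the +1 ions as you would atoms: IE_2 generally rises across a period (higher Z_eff) and falls down a group (larger shell), subject to the usual subshell exceptions.
Valence configurations: Si⁺ [Ne]3s²3p¹, S⁺ [Ne]3s²3p³, Be⁺ [He]2s¹.
The numbers (kJ/mol): Si 1577, S 2252, Be 1757.
Hence IE_2: Si < Be < S.

S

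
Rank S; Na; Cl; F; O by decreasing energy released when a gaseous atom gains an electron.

Cl > F > S > O > Na

O is in period 2, group 16; F is in period 2, group 17; Na is in period 3, group 1; S is in period 3, group 16; Cl is in period 3, group 17.
Electron affinity generally becomes more exothermic across a period toward the halogens and less exothermic down a group.
Neither a single period nor a single group — weigh both effects.
O > Na: relative to Na, both the across-period and down-group shifts push O's electron affinity up.
S > O: this pair runs against the simple trend — see the exception note.
F > S: both effects reinforce here, so F is clearly the higher of the two.
Cl > F: this pair runs against the simple trend — see the exception note.
Note the exception: S has a higher electron affinity than O, contrary to the simple trend — the compact 2p subshell of O repels the added electron more than S's larger 3p does.
Note the exception: Cl has a higher electron affinity than F, contrary to the simple trend — F's small 2p subshell makes the incoming electron feel strong e⁻–e⁻ repulsion, so Cl actually releases more energy on gaining an electron.
Approximate values (kJ/mol): O 141, F 328, Na 53, S 200, Cl 349.
So from highest to lowest: Cl > F > S > O > Na.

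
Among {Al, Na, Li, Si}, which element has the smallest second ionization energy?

Si

Consider each +1 ion: Al⁺ still has 2 valence electrons; Na⁺ is the bare [Ne] core; Li⁺ is the bare [He] core; Si⁺ still has 3 valence electrons.
Core electrons are held far more tightly than valence electrons, so Na and Li top the IE_2 order.
Valence configurations: Al⁺ [Ne]3s², Si⁺ [Ne]3s²3p¹.
Si⁺ loses a lone 3p electron whereas Al⁺ must break into a filled 3s² pair, so IE_2(Al) > IE_2(Si) even though Si has the higher nuclear charge.
Tabulated IE_2 (kJ/mol): Al 1817, Na 4562, Li 7298, Si 1577.
Putting it together, IE_2: Si < Al < Na < Li.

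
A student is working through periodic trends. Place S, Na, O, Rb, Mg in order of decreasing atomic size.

Rb, Na, Mg, S, O

Atomic radius shrinks across a period as nuclear charge pulls the same shell inward, and grows down a group as new shells are added.
Neither a single period nor a single group — weigh both effects.
S > O: they share group 16; the group trend gives S the larger value.
Mg > S: Mg lies to the left of S in period 3, so the across-period effect alone puts Mg larger.
Na > Mg: both are in period 3; the period trend gives Na the larger value.
Rb > Na: Rb sits below Na in group 1, so the down-group effect alone puts Rb larger.
Tabulated atomic radius (pm): O 63, Na 155, Mg 139, S 103, Rb 210.
So from largest to smallest: Rb > Na > Mg > S > O.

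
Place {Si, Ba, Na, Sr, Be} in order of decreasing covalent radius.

Ba, Sr, Na, Si, Be

Atomic radius shrinks across a period as nuclear charge pulls the same shell inward, and grows down a group as new shells are added.
These span different periods and groups, so the two trends combine.
Si > Be: period and group pull opposite ways; the down-group shift dominates (116 vs 102 pm).
Na > Si: both are in period 3; the period trend gives Na the larger value.
Sr > Na: period and group pull opposite ways; the down-group shift dominates (185 vs 155 pm).
Ba > Sr: they share group 2; the group trend gives Ba the larger value.
Approximate values (pm): Be 102, Na 155, Si 116, Sr 185, Ba 196.
So from largest to smallest: Ba > Sr > Na > Si > Be.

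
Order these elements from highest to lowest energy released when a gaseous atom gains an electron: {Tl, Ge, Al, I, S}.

Al is in period 3, group 13; S is in period 3, group 16; Ge is in period 4, group 14; I is in period 5, group 17; Tl is in period 6, group 13.
Atoms with high Z_eff and room in the valence shell (especially the halogens) have the most exothermic electron affinities.
Neither a single period nor a single group — weigh both effects.
Al > Tl: Al sits above Tl in group 13, so the down-group effect alone puts Al higher.
Ge > Al: the two effects oppose for this pair; the across-period effect wins (119 vs 42 kJ/mol).
S > Ge: relative to Ge, both the across-period and down-group shifts push S's electron affinity up.
I > S: the two effects oppose for this pair; the across-period effect wins (295 vs 200 kJ/mol).
Tabulated electron affinity (kJ/mol): Al 42, S 200, Ge 119, I 295, Tl 19.
So from highest to lowest: I > S > Ge > Al > Tl.

I > S > Ge > Al > Tl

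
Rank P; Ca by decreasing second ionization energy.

Consider each +1 ion: P⁺ still has 4 valence electrons; Ca⁺ still has 1 valence electron.
All are still removing valence electrons, so compare the +1 ions as you would atoms: IE_2 generally rises across a period (higher Z_eff) and falls down a group (larger shell), subject to the usual subshell exceptions.
Valence configurations: P⁺ [Ne]3s²3p², Ca⁺ [Ar]4s¹.
Tabulated IE_2 (kJ/mol): P 1907, Ca 1145.
Putting it together, IE_2: Ca < P.

P, Ca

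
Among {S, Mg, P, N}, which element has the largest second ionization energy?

IE_2 is the cost of taking one more electron from the +1 cation: S⁺ still has 5 valence electrons; Mg⁺ still has 1 valence electron; P⁺ still has 4 valence electrons; N⁺ still has 4 valence electrons.
All are still removing valence electrons, so compare the +1 ions as you would atoms: IE_2 generally rises across a period (higher Z_eff) and falls down a group (larger shell), subject to the usual subshell exceptions.
Valence configurations: S⁺ [Ne]3s²3p³, Mg⁺ [Ne]3s¹, P⁺ [Ne]3s²3p², N⁺ [He]2s²2p².
The numbers (kJ/mol): S 2252, Mg 1451, P 1907, N 2856.
So the second ionization energies run Mg < P < S < N.

N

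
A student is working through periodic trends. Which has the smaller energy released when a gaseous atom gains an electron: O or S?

O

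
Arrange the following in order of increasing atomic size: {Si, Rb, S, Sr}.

S < Si < Sr < Rb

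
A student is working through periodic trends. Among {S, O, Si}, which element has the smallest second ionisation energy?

Si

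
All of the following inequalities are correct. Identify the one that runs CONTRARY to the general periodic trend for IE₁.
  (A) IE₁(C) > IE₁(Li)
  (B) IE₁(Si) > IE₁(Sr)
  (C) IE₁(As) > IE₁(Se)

(C)

The general trend: IE₁ increases across a period and decreases down a group.
(A) C (period 2, group 14) vs Li (period 2, group 1): the stated order agrees with the simple trend.
(B) Si (period 3, group 14) vs Sr (period 5, group 2): the stated order agrees with the simple trend.
(C) As (period 4, group 15) vs Se (period 4, group 16): the stated order contradicts the simple trend.
The exception is (C): Se (4p⁴) ionizes more easily than half-filled As (4p³).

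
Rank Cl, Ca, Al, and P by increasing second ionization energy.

Ca < Al < P < Cl

Consider each +1 ion: Cl⁺ still has 6 valence electrons; Ca⁺ still has 1 valence electron; Al⁺ still has 2 valence electrons; P⁺ still has 4 valence electrons.
All are still removing valence electrons, so compare the +1 ions as you would atoms: IE_2 generally rises across a period (higher Z_eff) and falls down a group (larger shell), subject to the usual subshell exceptions.
Valence configurations: Cl⁺ [Ne]3s²3p⁴, Ca⁺ [Ar]4s¹, Al⁺ [Ne]3s², P⁺ [Ne]3s²3p².
Approximate IE_2 values (kJ/mol): Cl 2298, Ca 1145, Al 1817, P 1907.
Putting it together, IE_2: Ca < Al < P < Cl.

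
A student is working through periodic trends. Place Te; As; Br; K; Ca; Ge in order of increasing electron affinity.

K is in period 4, group 1; Ca is in period 4, group 2; Ge is in period 4, group 14; As is in period 4, group 15; Br is in period 4, group 17; Te is in period 5, group 16.
Adding an electron releases more energy for atoms nearer the top right (short of the noble gases).
Neither a single period nor a single group — weigh both effects.
K > Ca: this pair runs against the simple trend — see the exception note.
As > K: both are in period 4; the period trend gives As the larger value.
Ge > As: this pair runs against the simple trend — see the exception note.
Te > Ge: period and group pull opposite ways; the across-period shift dominates (190 vs 119 kJ/mol).
Br > Te: relative to Te, both the across-period and down-group shifts push Br's electron affinity up.
Note the exception: K has a higher electron affinity than Ca, contrary to the simple trend — adding an electron to Ca (ns²) has to open a new, higher-energy np subshell, which is unfavourable.
Note the exception: Ge has a higher electron affinity than As, contrary to the simple trend — adding an electron to As's half-filled 4p³ is unfavourable, so Ge (4p²) has the more exothermic EA.
Approximate values (kJ/mol): K 48, Ca 2, Ge 119, As 78, Br 325, Te 190.
So from lowest to highest: Ca < K < As < Ge < Te < Br.

Ca < K < As < Ge < Te < Br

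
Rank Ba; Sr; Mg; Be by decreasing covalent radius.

Be is in period 2, group 2; Mg is in period 3, group 2; Sr is in period 5, group 2; Ba is in period 6, group 2.
Atomic radius shrinks across a period as nuclear charge pulls the same shell inward, and grows down a group as new shells are added.
All are in group 2, so atomic radius increases down the group.
So from largest to smallest: Ba > Sr > Mg > Be.

Ba, Sr, Mg, Be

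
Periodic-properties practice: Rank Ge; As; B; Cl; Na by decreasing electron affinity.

B is in period 2, group 13; Na is in period 3, group 1; Cl is in period 3, group 17; Ge is in period 4, group 14; As is in period 4, group 15.
Atoms with high Z_eff and room in the valence shell (especially the halogens) have the most exothermic electron affinities.
These span different periods and groups, so the two trends combine.
Na > B: this pair runs against the simple trend — see the exception note.
As > Na: period and group pull opposite ways; the across-period shift dominates (78 vs 53 kJ/mol).
Ge > As: this pair runs against the simple trend — see the exception note.
Cl > Ge: both effects reinforce here, so Cl is clearly the higher of the two.
Note the exception: Na has a higher electron affinity than B, contrary to the simple trend — B's ns²np¹ configuration gives only a small electron affinity — the sparsely filled np subshell binds an added electron weakly.
Note the exception: Ge has a higher electron affinity than As, contrary to the simple trend — adding an electron to As's half-filled 4p³ is unfavourable, so Ge (4p²) has the more exothermic EA.
For reference (kJ/mol): B 27, Na 53, Cl 349, Ge 119, As 78.
So from highest to lowest: Cl > Ge > As > Na > B.

Cl > Ge > As > Na > B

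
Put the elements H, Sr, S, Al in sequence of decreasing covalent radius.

H is in period 1, group 1; Al is in period 3, group 13; S is in period 3, group 16; Sr is in period 5, group 2.
Radius decreases left→right (rising Z_eff, same n) and increases top→bottom (higher n).
Neither a single period nor a single group — weigh both effects.
S > H: the two effects oppose for this pair; the down-group effect wins (103 vs 32 pm).
Al > S: Al lies to the left of S in period 3, so the across-period effect alone puts Al larger.
Sr > Al: both effects reinforce here, so Sr is clearly the larger of the two.
Tabulated atomic radius (pm): H 32, Al 126, S 103, Sr 185.
So from largest to smallest: Sr > Al > S > H.

Sr > Al > S > H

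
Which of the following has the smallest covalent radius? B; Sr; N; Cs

N

B is in period 2, group 13; N is in period 2, group 15; Sr is in period 5, group 2; Cs is in period 6, group 1.
Across a period the added protons contract the valence shell; down a group each new principal shell makes the atom larger.
These span different periods and groups, so the two trends combine.
B > N: both are in period 2; the period trend gives B the larger value.
Sr > B: both effects reinforce here, so Sr is clearly the larger of the two.
Cs > Sr: both effects reinforce here, so Cs is clearly the larger of the two.
For reference (pm): B 85, N 71, Sr 185, Cs 232.
The smallest covalent radius among these belongs to N.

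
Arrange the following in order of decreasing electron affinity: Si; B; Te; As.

B is in period 2, group 13; Si is in period 3, group 14; As is in period 4, group 15; Te is in period 5, group 16.
EA tends to increase across a period and decrease down a group, though the pattern is less regular than for IE or radius.
These sit on a diagonal, where the across-period and down-group effects partly cancel.
As > B: the two effects oppose for this pair; the across-period effect wins (78 vs 27 kJ/mol).
Si > As: period and group pull opposite ways; the down-group shift dominates (134 vs 78 kJ/mol).
Te > Si: the two effects oppose for this pair; the across-period effect wins (190 vs 134 kJ/mol).
Approximate values (kJ/mol): B 27, Si 134, As 78, Te 190.
So from highest to lowest: Te > Si > As > B.

Te > Si > As > B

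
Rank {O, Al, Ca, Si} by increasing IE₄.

Consider each +3 ion: O³⁺ still has 3 valence electrons; Al³⁺ is the bare [Ne] core; Ca³⁺ is already 1 electron into the core; Si³⁺ still has 1 valence electron.
Usually core removal costs more than valence removal, but here the competition is close: a tightly held n=2 valence electron can cost more to remove than an n=3 core electron, so the actual values have to decide it.
Valence configurations: O³⁺ [He]2s²2p¹, Si³⁺ [Ne]3s¹.
Tabulated IE_4 (kJ/mol): O 7469, Al 11577, Ca 6491, Si 4356.
Overall IE_4 order: Si < Ca < O < Al.

Si, Ca, O, Al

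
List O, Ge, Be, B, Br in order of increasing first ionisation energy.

Ge < B < Be < Br < O

Be is in period 2, group 2; B is in period 2, group 13; O is in period 2, group 16; Ge is in period 4, group 14; Br is in period 4, group 17.
Across a period the outer electron is held more tightly (higher IE₁); down a group it sits in a higher shell, more shielded, and comes off more easily.
These span different periods and groups, so the two trends combine.
B > Ge: period and group pull opposite ways; the down-group shift dominates (801 vs 762 kJ/mol).
Be > B: this pair runs against the simple trend — see the exception note.
Br > Be: the two effects oppose for this pair; the across-period effect wins (1140 vs 900 kJ/mol).
O > Br: period and group pull opposite ways; the down-group shift dominates (1314 vs 1140 kJ/mol).
Note the exception: Be has a higher first ionization energy than B, contrary to the simple trend — removing B's lone 2p electron is easier than breaking Be's filled 2s².
For reference (kJ/mol): Be 900, B 801, O 1314, Ge 762, Br 1140.
So from lowest to highest: Ge < B < Be < Br < O.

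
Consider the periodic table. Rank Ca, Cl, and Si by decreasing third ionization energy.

After 2 electrons have been removed, what remains? Ca²⁺ is the bare [Ar] core; Cl²⁺ still has 5 valence electrons; Si²⁺ still has 2 valence electrons.
Pulling an electron out of a noble-gas core costs far more than removing a remaining valence electron, so Ca sits at the high end of IE_3.
Valence configurations: Cl²⁺ [Ne]3s²3p³, Si²⁺ [Ne]3s².
Approximate IE_3 values (kJ/mol): Ca 4912, Cl 3822, Si 3232.
Hence IE_3: Si < Cl < Ca.

Ca, Cl, Si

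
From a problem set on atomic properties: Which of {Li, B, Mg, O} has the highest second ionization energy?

Li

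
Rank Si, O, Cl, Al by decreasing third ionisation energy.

IE_3 is the cost of taking one more electron from the +2 cation: Si²⁺ still has 2 valence electrons; O²⁺ still has 4 valence electrons; Cl²⁺ still has 5 valence electrons; Al²⁺ still has 1 valence electron.
All are still removing valence electrons, so compare the +2 ions as you would atoms: IE_3 generally rises across a period (higher Z_eff) and falls down a group (larger shell), subject to the usual subshell exceptions.
Valence configurations: Si²⁺ [Ne]3s², O²⁺ [He]2s²2p², Cl²⁺ [Ne]3s²3p³, Al²⁺ [Ne]3s¹.
The numbers (kJ/mol): Si 3232, O 5300, Cl 3822, Al 2745.
Overall IE_3 order: Al < Si < Cl < O.

O > Cl > Si > Al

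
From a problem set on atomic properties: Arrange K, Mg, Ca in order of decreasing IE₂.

K > Mg > Ca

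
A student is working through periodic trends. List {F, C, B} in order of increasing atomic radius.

B is in period 2, group 13; C is in period 2, group 14; F is in period 2, group 17.
Moving right in a period, electrons are added to the same shell under a stronger nuclear pull, so atoms get smaller; moving down, a new shell is opened and atoms get larger.
All lie in period 2, so atomic radius increases right to left.
So from smallest to largest: F < C < B.

F < C < B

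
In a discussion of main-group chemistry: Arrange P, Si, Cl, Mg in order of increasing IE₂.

Mg < Si < P < Cl

After 1 electron has been removed, what remains? P⁺ still has 4 valence electrons; Si⁺ still has 3 valence electrons; Cl⁺ still has 6 valence electrons; Mg⁺ still has 1 valence electron.
All are still removing valence electrons, so compare the +1 ions as you would atoms: IE_2 generally rises across a period (higher Z_eff) and falls down a group (larger shell), subject to the usual subshell exceptions.
Valence configurations: P⁺ [Ne]3s²3p², Si⁺ [Ne]3s²3p¹, Cl⁺ [Ne]3s²3p⁴, Mg⁺ [Ne]3s¹.
Tabulated IE_2 (kJ/mol): P 1907, Si 1577, Cl 2298, Mg 1451.
Overall IE_2 order: Mg < Si < P < Cl.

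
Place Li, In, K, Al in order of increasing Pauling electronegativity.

K < Li < Al < In

EN rises left→right (higher Z_eff, smaller atoms) and falls top→bottom (larger, more shielded atoms).
These span different periods and groups, so the two trends combine.
Li > K: Li sits above K in group 1, so the down-group effect alone puts Li higher.
Al > Li: period and group pull opposite ways; the across-period shift dominates (1.61 vs 0.98).
In > Al: this pair runs against the simple trend — see the exception note.
Note the exception: In has a higher electronegativity than Al, contrary to the simple trend — poor shielding by filled d (and f) subshells raises the heavier element's effective nuclear charge more than the simple down-group trend predicts.
Approximate values (Pauling): Li 0.98, Al 1.61, K 0.82, In 1.78.
So from lowest to highest: K < Li < Al < In.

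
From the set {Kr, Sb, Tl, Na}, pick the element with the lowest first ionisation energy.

Na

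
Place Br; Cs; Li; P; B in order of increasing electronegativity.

Cs < Li < B < P < Br

Li is in period 2, group 1; B is in period 2, group 13; P is in period 3, group 15; Br is in period 4, group 17; Cs is in period 6, group 1.
Atoms toward the upper right of the periodic table pull bonding electrons most strongly.
Neither a single period nor a single group — weigh both effects.
Li > Cs: they share group 1; the group trend gives Li the larger value.
B > Li: B lies to the right of Li in period 2, so the across-period effect alone puts B higher.
P > B: the two effects oppose for this pair; the across-period effect wins (2.19 vs 2.04).
Br > P: the two effects oppose for this pair; the across-period effect wins (2.96 vs 2.19).
Tabulated electronegativity (Pauling): Li 0.98, B 2.04, P 2.19, Br 2.96, Cs 0.79.
So from lowest to highest: Cs < Li < B < P < Br.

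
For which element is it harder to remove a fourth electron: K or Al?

Al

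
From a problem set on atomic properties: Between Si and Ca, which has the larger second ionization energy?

Si

The second ionization energy removes an electron from the +1 ion. For each element: Si⁺ still has 3 valence electrons; Ca⁺ still has 1 valence electron.
All are still removing valence electrons, so compare the +1 ions as you would atoms: IE_2 generally rises across a period (higher Z_eff) and falls down a group (larger shell), subject to the usual subshell exceptions.
Valence configurations: Si⁺ [Ne]3s²3p¹, Ca⁺ [Ar]4s¹.
Tabulated IE_2 (kJ/mol): Si 1577, Ca 1145.
Putting it together, IE_2: Ca < Si.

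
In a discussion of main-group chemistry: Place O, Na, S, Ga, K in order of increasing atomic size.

Moving right in a period, electrons are added to the same shell under a stronger nuclear pull, so atoms get smaller; moving down, a new shell is opened and atoms get larger.
Neither a single period nor a single group — weigh both effects.
S > O: they share group 16; the group trend gives S the larger value.
Ga > S: both effects reinforce here, so Ga is clearly the larger of the two.
Na > Ga: period and group pull opposite ways; the across-period shift dominates (155 vs 124 pm).
K > Na: they share group 1; the group trend gives K the larger value.
Approximate values (pm): O 63, Na 155, S 103, K 196, Ga 124.
So from smallest to largest: O < S < Ga < Na < K.

O, S, Ga, Na, K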